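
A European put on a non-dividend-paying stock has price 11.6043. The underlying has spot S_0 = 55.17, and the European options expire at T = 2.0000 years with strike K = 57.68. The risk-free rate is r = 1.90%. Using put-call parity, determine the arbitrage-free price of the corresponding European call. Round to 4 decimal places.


Answer: Call price = 11.2450

Derivation:
Put-call parity: C - P = S_0 * exp(-qT) - K * exp(-rT).
S_0 * exp(-qT) = 55.1700 * 1.00000000 = 55.17000000
K * exp(-rT) = 57.6800 * 0.96271294 = 55.52928243
C = P + S*exp(-qT) - K*exp(-rT)
C = 11.6043 + 55.17000000 - 55.52928243 = 11.2450


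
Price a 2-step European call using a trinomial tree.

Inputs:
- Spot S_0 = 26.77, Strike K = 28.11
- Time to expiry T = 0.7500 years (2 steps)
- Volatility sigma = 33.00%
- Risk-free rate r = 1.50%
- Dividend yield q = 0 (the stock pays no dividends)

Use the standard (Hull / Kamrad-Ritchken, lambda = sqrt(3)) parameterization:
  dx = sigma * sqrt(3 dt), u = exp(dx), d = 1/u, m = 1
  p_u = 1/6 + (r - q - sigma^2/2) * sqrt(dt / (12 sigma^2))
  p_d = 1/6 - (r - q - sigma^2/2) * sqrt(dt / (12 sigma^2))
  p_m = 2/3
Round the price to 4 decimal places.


Answer: Price = V(0,0) = 2.4359

Derivation:
dt = T/N = 0.375000; dx = sigma*sqrt(3*dt) = 0.350018
u = exp(dx) = 1.419093; d = 1/u = 0.704676
p_u = 0.145534, p_m = 0.666667, p_d = 0.187800
Discount per step: exp(-r*dt) = 0.994391
Stock lattice S(k, j) with j the centered position index:
  k=0: S(0,+0) = 26.7700
  k=1: S(1,-1) = 18.8642; S(1,+0) = 26.7700; S(1,+1) = 37.9891
  k=2: S(2,-2) = 13.2931; S(2,-1) = 18.8642; S(2,+0) = 26.7700; S(2,+1) = 37.9891; S(2,+2) = 53.9101
Terminal payoffs V(N, j) = max(S_T - K, 0):
  V(2,-2) = 0.000000; V(2,-1) = 0.000000; V(2,+0) = 0.000000; V(2,+1) = 9.879117; V(2,+2) = 25.800085
Backward induction: V(k, j) = exp(-r*dt) * [p_u * V(k+1, j+1) + p_m * V(k+1, j) + p_d * V(k+1, j-1)]
  V(1,-1) = exp(-r*dt) * [p_u*0.000000 + p_m*0.000000 + p_d*0.000000] = 0.000000
  V(1,+0) = exp(-r*dt) * [p_u*9.879117 + p_m*0.000000 + p_d*0.000000] = 1.429681
  V(1,+1) = exp(-r*dt) * [p_u*25.800085 + p_m*9.879117 + p_d*0.000000] = 10.282859
  V(0,+0) = exp(-r*dt) * [p_u*10.282859 + p_m*1.429681 + p_d*0.000000] = 2.435884


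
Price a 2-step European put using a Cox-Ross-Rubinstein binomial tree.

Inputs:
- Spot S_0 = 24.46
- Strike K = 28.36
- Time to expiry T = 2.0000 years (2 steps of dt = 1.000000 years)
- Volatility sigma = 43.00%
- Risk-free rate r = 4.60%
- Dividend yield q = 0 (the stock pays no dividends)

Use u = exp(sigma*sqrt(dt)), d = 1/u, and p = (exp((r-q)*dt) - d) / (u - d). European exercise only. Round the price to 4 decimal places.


Answer: Price = V(0,0) = 6.7783

Derivation:
dt = T/N = 1.000000
u = exp(sigma*sqrt(dt)) = 1.537258; d = 1/u = 0.650509
p = (exp((r-q)*dt) - d) / (u - d) = 0.447213
Discount per step: exp(-r*dt) = 0.955042
Stock lattice S(k, i) with i counting down-moves:
  k=0: S(0,0) = 24.4600
  k=1: S(1,0) = 37.6013; S(1,1) = 15.9115
  k=2: S(2,0) = 57.8029; S(2,1) = 24.4600; S(2,2) = 10.3505
Terminal payoffs V(N, i) = max(K - S_T, 0):
  V(2,0) = 0.000000; V(2,1) = 3.900000; V(2,2) = 18.009455
Backward induction: V(k, i) = exp(-r*dt) * [p * V(k+1, i) + (1-p) * V(k+1, i+1)].
  V(1,0) = exp(-r*dt) * [p*0.000000 + (1-p)*3.900000] = 2.058946
  V(1,1) = exp(-r*dt) * [p*3.900000 + (1-p)*18.009455] = 11.173538
  V(0,0) = exp(-r*dt) * [p*2.058946 + (1-p)*11.173538] = 6.778291


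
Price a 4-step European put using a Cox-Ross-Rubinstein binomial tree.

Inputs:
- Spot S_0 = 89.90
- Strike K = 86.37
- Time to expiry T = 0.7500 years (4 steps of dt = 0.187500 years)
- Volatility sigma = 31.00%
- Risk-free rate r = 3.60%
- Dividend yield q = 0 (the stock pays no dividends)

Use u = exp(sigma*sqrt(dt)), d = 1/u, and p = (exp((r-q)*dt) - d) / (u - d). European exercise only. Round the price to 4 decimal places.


Answer: Price = V(0,0) = 6.6337

Derivation:
dt = T/N = 0.187500
u = exp(sigma*sqrt(dt)) = 1.143660; d = 1/u = 0.874385
p = (exp((r-q)*dt) - d) / (u - d) = 0.491644
Discount per step: exp(-r*dt) = 0.993273
Stock lattice S(k, i) with i counting down-moves:
  k=0: S(0,0) = 89.9000
  k=1: S(1,0) = 102.8151; S(1,1) = 78.6073
  k=2: S(2,0) = 117.5855; S(2,1) = 89.9000; S(2,2) = 68.7330
  k=3: S(3,0) = 134.4779; S(3,1) = 102.8151; S(3,2) = 78.6073; S(3,3) = 60.0992
  k=4: S(4,0) = 153.7970; S(4,1) = 117.5855; S(4,2) = 89.9000; S(4,3) = 68.7330; S(4,4) = 52.5498
Terminal payoffs V(N, i) = max(K - S_T, 0):
  V(4,0) = 0.000000; V(4,1) = 0.000000; V(4,2) = 0.000000; V(4,3) = 17.636956; V(4,4) = 33.820153
Backward induction: V(k, i) = exp(-r*dt) * [p * V(k+1, i) + (1-p) * V(k+1, i+1)].
  V(3,0) = exp(-r*dt) * [p*0.000000 + (1-p)*0.000000] = 0.000000
  V(3,1) = exp(-r*dt) * [p*0.000000 + (1-p)*0.000000] = 0.000000
  V(3,2) = exp(-r*dt) * [p*0.000000 + (1-p)*17.636956] = 8.905538
  V(3,3) = exp(-r*dt) * [p*17.636956 + (1-p)*33.820153] = 25.689790
  V(2,0) = exp(-r*dt) * [p*0.000000 + (1-p)*0.000000] = 0.000000
  V(2,1) = exp(-r*dt) * [p*0.000000 + (1-p)*8.905538] = 4.496729
  V(2,2) = exp(-r*dt) * [p*8.905538 + (1-p)*25.689790] = 17.320605
  V(1,0) = exp(-r*dt) * [p*0.000000 + (1-p)*4.496729] = 2.270561
  V(1,1) = exp(-r*dt) * [p*4.496729 + (1-p)*17.320605] = 10.941717
  V(0,0) = exp(-r*dt) * [p*2.270561 + (1-p)*10.941717] = 6.633667


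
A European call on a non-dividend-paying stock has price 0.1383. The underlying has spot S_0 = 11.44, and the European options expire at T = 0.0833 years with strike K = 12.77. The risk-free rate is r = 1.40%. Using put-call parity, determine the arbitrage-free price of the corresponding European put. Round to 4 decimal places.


Answer: Put price = 1.4534

Derivation:
Put-call parity: C - P = S_0 * exp(-qT) - K * exp(-rT).
S_0 * exp(-qT) = 11.4400 * 1.00000000 = 11.44000000
K * exp(-rT) = 12.7700 * 0.99883448 = 12.75511631
P = C - S*exp(-qT) + K*exp(-rT)
P = 0.1383 - 11.44000000 + 12.75511631 = 1.4534


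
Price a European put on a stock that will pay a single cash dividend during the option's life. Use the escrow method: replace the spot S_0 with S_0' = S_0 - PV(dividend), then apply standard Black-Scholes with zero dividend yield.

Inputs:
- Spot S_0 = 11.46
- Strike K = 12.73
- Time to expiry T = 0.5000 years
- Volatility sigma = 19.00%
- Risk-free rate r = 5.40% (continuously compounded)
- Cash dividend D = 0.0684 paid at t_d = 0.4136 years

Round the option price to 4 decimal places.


PV(D) = D * exp(-r * t_d) = 0.0684 * 0.97791317 = 0.06688926
S_0' = S_0 - PV(D) = 11.4600 - 0.06688926 = 11.39311074
d1 = (ln(S_0'/K) + (r + sigma^2/2)*T) / (sigma*sqrt(T)) = -0.55770302
d2 = d1 - sigma*sqrt(T) = -0.69205330
exp(-rT) = 0.97336124
N(-d1) = 0.71147640; N(-d2) = 0.75554807
P = K * exp(-rT) * N(-d2) - S_0' * N(-d1) = 12.7300 * 0.97336124 * 0.75554807 - 11.39311074 * 0.71147640 = 1.2560

Answer: Price = 1.2560


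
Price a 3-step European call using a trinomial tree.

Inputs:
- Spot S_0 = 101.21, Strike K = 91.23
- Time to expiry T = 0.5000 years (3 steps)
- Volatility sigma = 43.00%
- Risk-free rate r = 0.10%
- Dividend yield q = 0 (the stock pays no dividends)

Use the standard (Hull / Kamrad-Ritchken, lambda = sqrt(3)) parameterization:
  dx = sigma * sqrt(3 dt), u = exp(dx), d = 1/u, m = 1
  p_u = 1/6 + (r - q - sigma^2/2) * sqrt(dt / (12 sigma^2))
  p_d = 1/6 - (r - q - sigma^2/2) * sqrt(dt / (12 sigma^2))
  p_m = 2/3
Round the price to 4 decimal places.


Answer: Price = V(0,0) = 17.4902

Derivation:
dt = T/N = 0.166667; dx = sigma*sqrt(3*dt) = 0.304056
u = exp(dx) = 1.355345; d = 1/u = 0.737820
p_u = 0.141603, p_m = 0.666667, p_d = 0.191731
Discount per step: exp(-r*dt) = 0.999833
Stock lattice S(k, j) with j the centered position index:
  k=0: S(0,+0) = 101.2100
  k=1: S(1,-1) = 74.6747; S(1,+0) = 101.2100; S(1,+1) = 137.1745
  k=2: S(2,-2) = 55.0965; S(2,-1) = 74.6747; S(2,+0) = 101.2100; S(2,+1) = 137.1745; S(2,+2) = 185.9187
  k=3: S(3,-3) = 40.6513; S(3,-2) = 55.0965; S(3,-1) = 74.6747; S(3,+0) = 101.2100; S(3,+1) = 137.1745; S(3,+2) = 185.9187; S(3,+3) = 251.9839
Terminal payoffs V(N, j) = max(S_T - K, 0):
  V(3,-3) = 0.000000; V(3,-2) = 0.000000; V(3,-1) = 0.000000; V(3,+0) = 9.980000; V(3,+1) = 45.944451; V(3,+2) = 94.688685; V(3,+3) = 160.753930
Backward induction: V(k, j) = exp(-r*dt) * [p_u * V(k+1, j+1) + p_m * V(k+1, j) + p_d * V(k+1, j-1)]
  V(2,-2) = exp(-r*dt) * [p_u*0.000000 + p_m*0.000000 + p_d*0.000000] = 0.000000
  V(2,-1) = exp(-r*dt) * [p_u*9.980000 + p_m*0.000000 + p_d*0.000000] = 1.412960
  V(2,+0) = exp(-r*dt) * [p_u*45.944451 + p_m*9.980000 + p_d*0.000000] = 13.157001
  V(2,+1) = exp(-r*dt) * [p_u*94.688685 + p_m*45.944451 + p_d*9.980000] = 45.943625
  V(2,+2) = exp(-r*dt) * [p_u*160.753930 + p_m*94.688685 + p_d*45.944451] = 94.682162
  V(1,-1) = exp(-r*dt) * [p_u*13.157001 + p_m*1.412960 + p_d*0.000000] = 2.804573
  V(1,+0) = exp(-r*dt) * [p_u*45.943625 + p_m*13.157001 + p_d*1.412960] = 15.545394
  V(1,+1) = exp(-r*dt) * [p_u*94.682162 + p_m*45.943625 + p_d*13.157001] = 46.551178
  V(0,+0) = exp(-r*dt) * [p_u*46.551178 + p_m*15.545394 + p_d*2.804573] = 17.490178


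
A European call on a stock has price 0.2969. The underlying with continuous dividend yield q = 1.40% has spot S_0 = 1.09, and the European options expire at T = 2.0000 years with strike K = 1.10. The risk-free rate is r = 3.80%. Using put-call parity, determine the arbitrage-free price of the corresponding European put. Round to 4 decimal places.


Put-call parity: C - P = S_0 * exp(-qT) - K * exp(-rT).
S_0 * exp(-qT) = 1.0900 * 0.97238837 = 1.05990332
K * exp(-rT) = 1.1000 * 0.92681621 = 1.01949783
P = C - S*exp(-qT) + K*exp(-rT)
P = 0.2969 - 1.05990332 + 1.01949783 = 0.2565

Answer: Put price = 0.2565


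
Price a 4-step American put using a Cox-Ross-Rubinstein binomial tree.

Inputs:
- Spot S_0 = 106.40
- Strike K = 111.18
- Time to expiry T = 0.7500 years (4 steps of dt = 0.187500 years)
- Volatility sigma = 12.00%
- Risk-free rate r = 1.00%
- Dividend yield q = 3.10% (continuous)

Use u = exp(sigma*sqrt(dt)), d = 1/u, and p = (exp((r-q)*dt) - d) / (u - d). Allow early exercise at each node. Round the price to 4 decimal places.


dt = T/N = 0.187500
u = exp(sigma*sqrt(dt)) = 1.053335; d = 1/u = 0.949365
p = (exp((r-q)*dt) - d) / (u - d) = 0.449215
Discount per step: exp(-r*dt) = 0.998127
Stock lattice S(k, i) with i counting down-moves:
  k=0: S(0,0) = 106.4000
  k=1: S(1,0) = 112.0749; S(1,1) = 101.0125
  k=2: S(2,0) = 118.0524; S(2,1) = 106.4000; S(2,2) = 95.8978
  k=3: S(3,0) = 124.3488; S(3,1) = 112.0749; S(3,2) = 101.0125; S(3,3) = 91.0420
  k=4: S(4,0) = 130.9809; S(4,1) = 118.0524; S(4,2) = 106.4000; S(4,3) = 95.8978; S(4,4) = 86.4321
Terminal payoffs V(N, i) = max(K - S_T, 0):
  V(4,0) = 0.000000; V(4,1) = 0.000000; V(4,2) = 4.780000; V(4,3) = 15.282249; V(4,4) = 24.747870
Backward induction: V(k, i) = exp(-r*dt) * [p * V(k+1, i) + (1-p) * V(k+1, i+1)]; then take max(V_cont, immediate exercise) for American.
  V(3,0) = exp(-r*dt) * [p*0.000000 + (1-p)*0.000000] = 0.000000; exercise = 0.000000; V(3,0) = max -> 0.000000
  V(3,1) = exp(-r*dt) * [p*0.000000 + (1-p)*4.780000] = 2.627818; exercise = 0.000000; V(3,1) = max -> 2.627818
  V(3,2) = exp(-r*dt) * [p*4.780000 + (1-p)*15.282249] = 10.544687; exercise = 10.167522; V(3,2) = max -> 10.544687
  V(3,3) = exp(-r*dt) * [p*15.282249 + (1-p)*24.747870] = 20.457374; exercise = 20.137994; V(3,3) = max -> 20.457374
  V(2,0) = exp(-r*dt) * [p*0.000000 + (1-p)*2.627818] = 1.444651; exercise = 0.000000; V(2,0) = max -> 1.444651
  V(2,1) = exp(-r*dt) * [p*2.627818 + (1-p)*10.544687] = 6.975217; exercise = 4.780000; V(2,1) = max -> 6.975217
  V(2,2) = exp(-r*dt) * [p*10.544687 + (1-p)*20.457374] = 15.974461; exercise = 15.282249; V(2,2) = max -> 15.974461
  V(1,0) = exp(-r*dt) * [p*1.444651 + (1-p)*6.975217] = 4.482389; exercise = 0.000000; V(1,0) = max -> 4.482389
  V(1,1) = exp(-r*dt) * [p*6.975217 + (1-p)*15.974461] = 11.909510; exercise = 10.167522; V(1,1) = max -> 11.909510
  V(0,0) = exp(-r*dt) * [p*4.482389 + (1-p)*11.909510] = 8.557073; exercise = 4.780000; V(0,0) = max -> 8.557073

Answer: Price = V(0,0) = 8.5571


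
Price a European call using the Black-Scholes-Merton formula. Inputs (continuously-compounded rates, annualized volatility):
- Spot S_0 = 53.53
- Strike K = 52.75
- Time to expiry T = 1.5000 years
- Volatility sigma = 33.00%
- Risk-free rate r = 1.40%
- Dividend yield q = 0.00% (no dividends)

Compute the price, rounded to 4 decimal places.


d1 = (ln(S/K) + (r - q + 0.5*sigma^2) * T) / (sigma * sqrt(T)) = 0.29035972
d2 = d1 - sigma * sqrt(T) = -0.11380608
exp(-rT) = 0.97921896; exp(-qT) = 1.00000000
C = S_0 * exp(-qT) * N(d1) - K * exp(-rT) * N(d2)
N(d1) = 0.61422947; N(d2) = 0.45469576
C = 53.5300 * 1.00000000 * 0.61422947 - 52.7500 * 0.97921896 * 0.45469576 = 9.3929

Answer: Price = 9.3929


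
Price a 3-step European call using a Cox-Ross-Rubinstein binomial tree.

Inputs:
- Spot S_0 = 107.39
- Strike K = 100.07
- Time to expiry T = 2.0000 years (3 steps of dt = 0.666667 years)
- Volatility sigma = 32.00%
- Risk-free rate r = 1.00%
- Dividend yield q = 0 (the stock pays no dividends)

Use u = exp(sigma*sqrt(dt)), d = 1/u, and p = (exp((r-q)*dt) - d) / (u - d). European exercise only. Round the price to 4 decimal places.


dt = T/N = 0.666667
u = exp(sigma*sqrt(dt)) = 1.298590; d = 1/u = 0.770066
p = (exp((r-q)*dt) - d) / (u - d) = 0.447705
Discount per step: exp(-r*dt) = 0.993356
Stock lattice S(k, i) with i counting down-moves:
  k=0: S(0,0) = 107.3900
  k=1: S(1,0) = 139.4556; S(1,1) = 82.6974
  k=2: S(2,0) = 181.0956; S(2,1) = 107.3900; S(2,2) = 63.6825
  k=3: S(3,0) = 235.1689; S(3,1) = 139.4556; S(3,2) = 82.6974; S(3,3) = 49.0397
Terminal payoffs V(N, i) = max(S_T - K, 0):
  V(3,0) = 135.098854; V(3,1) = 39.385559; V(3,2) = 0.000000; V(3,3) = 0.000000
Backward induction: V(k, i) = exp(-r*dt) * [p * V(k+1, i) + (1-p) * V(k+1, i+1)].
  V(2,0) = exp(-r*dt) * [p*135.098854 + (1-p)*39.385559] = 81.690480
  V(2,1) = exp(-r*dt) * [p*39.385559 + (1-p)*0.000000] = 17.515958
  V(2,2) = exp(-r*dt) * [p*0.000000 + (1-p)*0.000000] = 0.000000
  V(1,0) = exp(-r*dt) * [p*81.690480 + (1-p)*17.515958] = 45.939939
  V(1,1) = exp(-r*dt) * [p*17.515958 + (1-p)*0.000000] = 7.789880
  V(0,0) = exp(-r*dt) * [p*45.939939 + (1-p)*7.789880] = 24.704614

Answer: Price = V(0,0) = 24.7046


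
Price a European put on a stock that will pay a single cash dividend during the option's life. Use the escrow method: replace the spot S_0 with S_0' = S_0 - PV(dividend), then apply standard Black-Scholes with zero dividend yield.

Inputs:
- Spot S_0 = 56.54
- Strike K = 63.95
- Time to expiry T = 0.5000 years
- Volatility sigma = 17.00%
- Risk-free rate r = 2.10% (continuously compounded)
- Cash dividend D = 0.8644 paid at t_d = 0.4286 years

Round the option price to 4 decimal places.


PV(D) = D * exp(-r * t_d) = 0.8644 * 0.99103978 = 0.85665479
S_0' = S_0 - PV(D) = 56.5400 - 0.85665479 = 55.68334521
d1 = (ln(S_0'/K) + (r + sigma^2/2)*T) / (sigma*sqrt(T)) = -1.00405365
d2 = d1 - sigma*sqrt(T) = -1.12426180
exp(-rT) = 0.98955493
N(-d1) = 0.84232362; N(-d2) = 0.86954901
P = K * exp(-rT) * N(-d2) - S_0' * N(-d1) = 63.9500 * 0.98955493 * 0.86954901 - 55.68334521 * 0.84232362 = 8.1234

Answer: Price = 8.1234


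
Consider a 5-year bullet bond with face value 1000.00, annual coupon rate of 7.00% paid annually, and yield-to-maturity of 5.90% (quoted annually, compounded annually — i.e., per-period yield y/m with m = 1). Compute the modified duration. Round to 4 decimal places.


Coupon per period c = face * coupon_rate / m = 70.000000
Periods per year m = 1; per-period yield y/m = 0.059000
Number of cashflows N = 5
Cashflows (t years, CF_t, discount factor 1/(1+y/m)^(m*t), PV):
  t = 1.0000: CF_t = 70.000000, DF = 0.944287, PV = 66.100094
  t = 2.0000: CF_t = 70.000000, DF = 0.891678, PV = 62.417464
  t = 3.0000: CF_t = 70.000000, DF = 0.842000, PV = 58.940004
  t = 4.0000: CF_t = 70.000000, DF = 0.795090, PV = 55.656283
  t = 5.0000: CF_t = 1070.000000, DF = 0.750793, PV = 803.348482
Price P = sum_t PV_t = 1046.462327
First compute Macaulay numerator sum_t t * PV_t:
  t * PV_t at t = 1.0000: 66.100094
  t * PV_t at t = 2.0000: 124.834928
  t * PV_t at t = 3.0000: 176.820011
  t * PV_t at t = 4.0000: 222.625132
  t * PV_t at t = 5.0000: 4016.742408
Macaulay duration D = 4607.122574 / 1046.462327 = 4.402569
Modified duration = D / (1 + y/m) = 4.402569 / (1 + 0.059000) = 4.157289

Answer: Modified duration = 4.1573


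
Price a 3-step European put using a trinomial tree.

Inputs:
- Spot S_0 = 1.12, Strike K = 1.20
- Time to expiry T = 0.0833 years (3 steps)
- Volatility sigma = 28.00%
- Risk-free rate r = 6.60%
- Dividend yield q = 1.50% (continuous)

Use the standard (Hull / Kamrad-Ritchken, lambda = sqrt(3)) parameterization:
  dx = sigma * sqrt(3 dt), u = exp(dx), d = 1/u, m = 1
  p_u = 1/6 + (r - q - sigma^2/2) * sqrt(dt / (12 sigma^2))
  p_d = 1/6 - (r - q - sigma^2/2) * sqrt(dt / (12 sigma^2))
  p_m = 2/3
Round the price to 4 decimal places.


Answer: Price = V(0,0) = 0.0859

Derivation:
dt = T/N = 0.027767; dx = sigma*sqrt(3*dt) = 0.080813
u = exp(dx) = 1.084168; d = 1/u = 0.922366
p_u = 0.168694, p_m = 0.666667, p_d = 0.164639
Discount per step: exp(-r*dt) = 0.998169
Stock lattice S(k, j) with j the centered position index:
  k=0: S(0,+0) = 1.1200
  k=1: S(1,-1) = 1.0331; S(1,+0) = 1.1200; S(1,+1) = 1.2143
  k=2: S(2,-2) = 0.9529; S(2,-1) = 1.0331; S(2,+0) = 1.1200; S(2,+1) = 1.2143; S(2,+2) = 1.3165
  k=3: S(3,-3) = 0.8789; S(3,-2) = 0.9529; S(3,-1) = 1.0331; S(3,+0) = 1.1200; S(3,+1) = 1.2143; S(3,+2) = 1.3165; S(3,+3) = 1.4273
Terminal payoffs V(N, j) = max(K - S_T, 0):
  V(3,-3) = 0.321123; V(3,-2) = 0.247149; V(3,-1) = 0.166950; V(3,+0) = 0.080000; V(3,+1) = 0.000000; V(3,+2) = 0.000000; V(3,+3) = 0.000000
Backward induction: V(k, j) = exp(-r*dt) * [p_u * V(k+1, j+1) + p_m * V(k+1, j) + p_d * V(k+1, j-1)]
  V(2,-2) = exp(-r*dt) * [p_u*0.166950 + p_m*0.247149 + p_d*0.321123] = 0.245349
  V(2,-1) = exp(-r*dt) * [p_u*0.080000 + p_m*0.166950 + p_d*0.247149] = 0.165183
  V(2,+0) = exp(-r*dt) * [p_u*0.000000 + p_m*0.080000 + p_d*0.166950] = 0.080672
  V(2,+1) = exp(-r*dt) * [p_u*0.000000 + p_m*0.000000 + p_d*0.080000] = 0.013147
  V(2,+2) = exp(-r*dt) * [p_u*0.000000 + p_m*0.000000 + p_d*0.000000] = 0.000000
  V(1,-1) = exp(-r*dt) * [p_u*0.080672 + p_m*0.165183 + p_d*0.245349] = 0.163824
  V(1,+0) = exp(-r*dt) * [p_u*0.013147 + p_m*0.080672 + p_d*0.165183] = 0.083042
  V(1,+1) = exp(-r*dt) * [p_u*0.000000 + p_m*0.013147 + p_d*0.080672] = 0.022006
  V(0,+0) = exp(-r*dt) * [p_u*0.022006 + p_m*0.083042 + p_d*0.163824] = 0.085888


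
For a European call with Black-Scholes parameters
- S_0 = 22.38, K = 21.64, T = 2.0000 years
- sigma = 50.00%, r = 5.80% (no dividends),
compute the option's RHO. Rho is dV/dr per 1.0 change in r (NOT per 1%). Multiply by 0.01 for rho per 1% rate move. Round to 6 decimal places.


Answer: Rho = 17.094648

Derivation:
d1 = 0.5651540327; d2 = -0.1419527485
phi(d1) = 0.3400583449; exp(-qT) = 1.0000000000; exp(-rT) = 0.8904752233
N(d2) = 0.4435586644
Rho = K*T*exp(-rT)*N(d2) = 21.6400 * 2.0000 * 0.8904752233 * 0.4435586644 = 17.094648


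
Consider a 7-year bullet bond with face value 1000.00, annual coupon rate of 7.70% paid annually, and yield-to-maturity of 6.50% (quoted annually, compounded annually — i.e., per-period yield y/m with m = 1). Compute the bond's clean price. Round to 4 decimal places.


Coupon per period c = face * coupon_rate / m = 77.000000
Periods per year m = 1; per-period yield y/m = 0.065000
Number of cashflows N = 7
Cashflows (t years, CF_t, discount factor 1/(1+y/m)^(m*t), PV):
  t = 1.0000: CF_t = 77.000000, DF = 0.938967, PV = 72.300469
  t = 2.0000: CF_t = 77.000000, DF = 0.881659, PV = 67.887765
  t = 3.0000: CF_t = 77.000000, DF = 0.827849, PV = 63.744380
  t = 4.0000: CF_t = 77.000000, DF = 0.777323, PV = 59.853878
  t = 5.0000: CF_t = 77.000000, DF = 0.729881, PV = 56.200824
  t = 6.0000: CF_t = 77.000000, DF = 0.685334, PV = 52.770727
  t = 7.0000: CF_t = 1077.000000, DF = 0.643506, PV = 693.056193
Price P = sum_t PV_t = 1065.814237

Answer: Price = 1065.8142


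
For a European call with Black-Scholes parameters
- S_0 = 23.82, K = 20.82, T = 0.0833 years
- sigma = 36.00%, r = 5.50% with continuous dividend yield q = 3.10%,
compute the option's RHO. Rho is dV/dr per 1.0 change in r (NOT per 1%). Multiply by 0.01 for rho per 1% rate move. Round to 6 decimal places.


d1 = 1.3667511980; d2 = 1.2628489362
phi(d1) = 0.1567751052; exp(-qT) = 0.9974210313; exp(-rT) = 0.9954289791
N(d2) = 0.8966782629
Rho = K*T*exp(-rT)*N(d2) = 20.8200 * 0.0833 * 0.9954289791 * 0.8966782629 = 1.548006

Answer: Rho = 1.548006


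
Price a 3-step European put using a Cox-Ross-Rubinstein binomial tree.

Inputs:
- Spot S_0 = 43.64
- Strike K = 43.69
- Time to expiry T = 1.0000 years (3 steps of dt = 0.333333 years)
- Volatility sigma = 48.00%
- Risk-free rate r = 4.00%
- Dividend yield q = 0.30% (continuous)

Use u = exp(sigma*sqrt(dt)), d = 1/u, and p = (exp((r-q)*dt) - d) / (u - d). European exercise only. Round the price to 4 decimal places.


Answer: Price = V(0,0) = 8.0210

Derivation:
dt = T/N = 0.333333
u = exp(sigma*sqrt(dt)) = 1.319335; d = 1/u = 0.757957
p = (exp((r-q)*dt) - d) / (u - d) = 0.453264
Discount per step: exp(-r*dt) = 0.986755
Stock lattice S(k, i) with i counting down-moves:
  k=0: S(0,0) = 43.6400
  k=1: S(1,0) = 57.5758; S(1,1) = 33.0773
  k=2: S(2,0) = 75.9618; S(2,1) = 43.6400; S(2,2) = 25.0712
  k=3: S(3,0) = 100.2191; S(3,1) = 57.5758; S(3,2) = 33.0773; S(3,3) = 19.0029
Terminal payoffs V(N, i) = max(K - S_T, 0):
  V(3,0) = 0.000000; V(3,1) = 0.000000; V(3,2) = 10.612740; V(3,3) = 24.687135
Backward induction: V(k, i) = exp(-r*dt) * [p * V(k+1, i) + (1-p) * V(k+1, i+1)].
  V(2,0) = exp(-r*dt) * [p*0.000000 + (1-p)*0.000000] = 0.000000
  V(2,1) = exp(-r*dt) * [p*0.000000 + (1-p)*10.612740] = 5.725518
  V(2,2) = exp(-r*dt) * [p*10.612740 + (1-p)*24.687135] = 18.065239
  V(1,0) = exp(-r*dt) * [p*0.000000 + (1-p)*5.725518] = 3.088887
  V(1,1) = exp(-r*dt) * [p*5.725518 + (1-p)*18.065239] = 12.306899
  V(0,0) = exp(-r*dt) * [p*3.088887 + (1-p)*12.306899] = 8.021045


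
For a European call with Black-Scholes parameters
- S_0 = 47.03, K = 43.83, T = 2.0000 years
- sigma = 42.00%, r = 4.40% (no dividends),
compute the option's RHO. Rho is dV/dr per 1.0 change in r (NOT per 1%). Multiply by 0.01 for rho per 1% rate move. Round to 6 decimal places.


Answer: Rho = 39.171054

Derivation:
d1 = 0.5637782258; d2 = -0.0301914704
phi(d1) = 0.3403225355; exp(-qT) = 1.0000000000; exp(-rT) = 0.9157608767
N(d2) = 0.4879571756
Rho = K*T*exp(-rT)*N(d2) = 43.8300 * 2.0000 * 0.9157608767 * 0.4879571756 = 39.171054


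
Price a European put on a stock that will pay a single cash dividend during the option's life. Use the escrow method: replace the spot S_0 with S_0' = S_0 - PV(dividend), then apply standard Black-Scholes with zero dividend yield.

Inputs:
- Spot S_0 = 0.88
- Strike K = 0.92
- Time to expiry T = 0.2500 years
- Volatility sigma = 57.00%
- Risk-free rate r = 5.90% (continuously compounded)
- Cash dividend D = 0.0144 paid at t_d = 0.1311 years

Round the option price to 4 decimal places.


Answer: Price = 0.1221

Derivation:
PV(D) = D * exp(-r * t_d) = 0.0144 * 0.99229494 = 0.01428905
S_0' = S_0 - PV(D) = 0.8800 - 0.01428905 = 0.86571095
d1 = (ln(S_0'/K) + (r + sigma^2/2)*T) / (sigma*sqrt(T)) = -0.01915821
d2 = d1 - sigma*sqrt(T) = -0.30415821
exp(-rT) = 0.98535825
N(-d1) = 0.50764255; N(-d2) = 0.61949632
P = K * exp(-rT) * N(-d2) - S_0' * N(-d1) = 0.9200 * 0.98535825 * 0.61949632 - 0.86571095 * 0.50764255 = 0.1221


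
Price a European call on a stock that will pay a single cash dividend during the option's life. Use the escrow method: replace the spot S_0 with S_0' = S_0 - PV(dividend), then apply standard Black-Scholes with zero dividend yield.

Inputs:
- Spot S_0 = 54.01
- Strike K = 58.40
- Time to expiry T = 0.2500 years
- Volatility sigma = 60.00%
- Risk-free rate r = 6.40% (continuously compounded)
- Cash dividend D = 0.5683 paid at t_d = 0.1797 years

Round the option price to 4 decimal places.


PV(D) = D * exp(-r * t_d) = 0.5683 * 0.98856508 = 0.56180154
S_0' = S_0 - PV(D) = 54.0100 - 0.56180154 = 53.44819846
d1 = (ln(S_0'/K) + (r + sigma^2/2)*T) / (sigma*sqrt(T)) = -0.09200986
d2 = d1 - sigma*sqrt(T) = -0.39200986
exp(-rT) = 0.98412732
N(d1) = 0.46334510; N(d2) = 0.34752546
C = S_0' * N(d1) - K * exp(-rT) * N(d2) = 53.44819846 * 0.46334510 - 58.4000 * 0.98412732 * 0.34752546 = 4.7916

Answer: Price = 4.7916


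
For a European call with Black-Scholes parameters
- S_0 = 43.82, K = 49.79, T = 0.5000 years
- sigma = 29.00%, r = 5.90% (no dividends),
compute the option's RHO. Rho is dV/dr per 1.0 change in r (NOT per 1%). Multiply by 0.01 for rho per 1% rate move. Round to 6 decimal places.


d1 = -0.3764676807; d2 = -0.5815286473
phi(d1) = 0.3716500882; exp(-qT) = 1.0000000000; exp(-rT) = 0.9709308776
N(d2) = 0.2804421083
Rho = K*T*exp(-rT)*N(d2) = 49.7900 * 0.5000 * 0.9709308776 * 0.2804421083 = 6.778657

Answer: Rho = 6.778657


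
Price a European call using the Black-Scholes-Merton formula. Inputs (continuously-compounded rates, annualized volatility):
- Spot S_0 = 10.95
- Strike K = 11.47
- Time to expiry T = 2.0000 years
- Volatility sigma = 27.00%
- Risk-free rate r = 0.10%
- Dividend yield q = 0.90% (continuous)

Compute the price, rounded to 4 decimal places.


d1 = (ln(S/K) + (r - q + 0.5*sigma^2) * T) / (sigma * sqrt(T)) = 0.02751045
d2 = d1 - sigma * sqrt(T) = -0.35432721
exp(-rT) = 0.99800200; exp(-qT) = 0.98216103
C = S_0 * exp(-qT) * N(d1) - K * exp(-rT) * N(d2)
N(d1) = 0.51097370; N(d2) = 0.36154684
C = 10.9500 * 0.98216103 * 0.51097370 - 11.4700 * 0.99800200 * 0.36154684 = 1.3567

Answer: Price = 1.3567


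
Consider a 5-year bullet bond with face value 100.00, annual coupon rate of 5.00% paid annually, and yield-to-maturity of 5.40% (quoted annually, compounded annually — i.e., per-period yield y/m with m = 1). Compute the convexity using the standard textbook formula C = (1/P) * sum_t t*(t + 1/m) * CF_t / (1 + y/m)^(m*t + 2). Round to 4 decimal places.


Coupon per period c = face * coupon_rate / m = 5.000000
Periods per year m = 1; per-period yield y/m = 0.054000
Number of cashflows N = 5
Cashflows (t years, CF_t, discount factor 1/(1+y/m)^(m*t), PV):
  t = 1.0000: CF_t = 5.000000, DF = 0.948767, PV = 4.743833
  t = 2.0000: CF_t = 5.000000, DF = 0.900158, PV = 4.500790
  t = 3.0000: CF_t = 5.000000, DF = 0.854040, PV = 4.270200
  t = 4.0000: CF_t = 5.000000, DF = 0.810285, PV = 4.051423
  t = 5.0000: CF_t = 105.000000, DF = 0.768771, PV = 80.720946
Price P = sum_t PV_t = 98.287192
Convexity numerator sum_t t*(t + 1/m) * CF_t / (1+y/m)^(m*t + 2):
  t = 1.0000: term = 8.540399
  t = 2.0000: term = 24.308536
  t = 3.0000: term = 46.126255
  t = 4.0000: term = 72.938417
  t = 5.0000: term = 2179.848332
Convexity = (1/P) * sum = 2331.761940 / 98.287192 = 23.723965

Answer: Convexity = 23.7240


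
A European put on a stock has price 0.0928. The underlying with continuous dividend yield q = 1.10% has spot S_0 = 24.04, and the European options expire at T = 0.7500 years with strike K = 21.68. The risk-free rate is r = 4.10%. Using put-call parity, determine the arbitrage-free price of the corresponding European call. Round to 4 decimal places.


Answer: Call price = 2.9118

Derivation:
Put-call parity: C - P = S_0 * exp(-qT) - K * exp(-rT).
S_0 * exp(-qT) = 24.0400 * 0.99178394 = 23.84248587
K * exp(-rT) = 21.6800 * 0.96971797 = 21.02348564
C = P + S*exp(-qT) - K*exp(-rT)
C = 0.0928 + 23.84248587 - 21.02348564 = 2.9118


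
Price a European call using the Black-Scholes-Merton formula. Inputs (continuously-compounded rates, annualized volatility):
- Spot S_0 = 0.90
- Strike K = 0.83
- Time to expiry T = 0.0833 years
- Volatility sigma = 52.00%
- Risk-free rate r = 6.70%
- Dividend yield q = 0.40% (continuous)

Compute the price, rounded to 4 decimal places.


d1 = (ln(S/K) + (r - q + 0.5*sigma^2) * T) / (sigma * sqrt(T)) = 0.64950989
d2 = d1 - sigma * sqrt(T) = 0.49942884
exp(-rT) = 0.99443445; exp(-qT) = 0.99966686
C = S_0 * exp(-qT) * N(d1) - K * exp(-rT) * N(d2)
N(d1) = 0.74199557; N(d2) = 0.69126135
C = 0.9000 * 0.99966686 * 0.74199557 - 0.8300 * 0.99443445 * 0.69126135 = 0.0970

Answer: Price = 0.0970


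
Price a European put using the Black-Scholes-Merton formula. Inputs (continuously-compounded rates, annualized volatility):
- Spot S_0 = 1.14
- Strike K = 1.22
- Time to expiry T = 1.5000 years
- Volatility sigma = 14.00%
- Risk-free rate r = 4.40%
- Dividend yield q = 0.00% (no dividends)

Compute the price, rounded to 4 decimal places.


d1 = (ln(S/K) + (r - q + 0.5*sigma^2) * T) / (sigma * sqrt(T)) = 0.07510254
d2 = d1 - sigma * sqrt(T) = -0.09636174
exp(-rT) = 0.93613086; exp(-qT) = 1.00000000
P = K * exp(-rT) * N(-d2) - S_0 * exp(-qT) * N(-d1)
N(-d1) = 0.47006656; N(-d2) = 0.53838336
P = 1.2200 * 0.93613086 * 0.53838336 - 1.1400 * 1.00000000 * 0.47006656 = 0.0790

Answer: Price = 0.0790


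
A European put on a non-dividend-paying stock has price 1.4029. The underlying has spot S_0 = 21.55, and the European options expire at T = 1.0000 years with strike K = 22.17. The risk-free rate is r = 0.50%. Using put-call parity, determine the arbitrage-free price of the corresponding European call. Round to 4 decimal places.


Put-call parity: C - P = S_0 * exp(-qT) - K * exp(-rT).
S_0 * exp(-qT) = 21.5500 * 1.00000000 = 21.55000000
K * exp(-rT) = 22.1700 * 0.99501248 = 22.05942666
C = P + S*exp(-qT) - K*exp(-rT)
C = 1.4029 + 21.55000000 - 22.05942666 = 0.8935

Answer: Call price = 0.8935


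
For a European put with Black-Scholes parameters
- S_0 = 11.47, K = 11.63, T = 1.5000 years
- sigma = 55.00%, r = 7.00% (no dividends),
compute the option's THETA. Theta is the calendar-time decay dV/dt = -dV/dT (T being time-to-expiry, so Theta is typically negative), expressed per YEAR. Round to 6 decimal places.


Answer: Theta = -0.494095

Derivation:
d1 = 0.4721160850; d2 = -0.2014935942
phi(d1) = 0.3568694208; exp(-qT) = 1.0000000000; exp(-rT) = 0.9003245226
Theta = -S*exp(-qT)*phi(d1)*sigma/(2*sqrt(T)) + r*K*exp(-rT)*N(-d2) - q*S*exp(-qT)*N(-d1)
N(-d1) = 0.3184219660; N(-d2) = 0.5798436811; sqrt(T) = 1.2247448714
Term 1 = -11.4700 * 1.0000000000 * 0.3568694208 * 0.5500 / (2 * 1.2247448714) = -0.9190937614
Term 2 = 0.0700 * 11.6300 * 0.9003245226 * 0.5798436811 = 0.4249988578
Term 3 = 0 (no dividend yield, q = 0)
Theta = -0.9190937614 + (0.4249988578) + (0.0000000000) = -0.494095


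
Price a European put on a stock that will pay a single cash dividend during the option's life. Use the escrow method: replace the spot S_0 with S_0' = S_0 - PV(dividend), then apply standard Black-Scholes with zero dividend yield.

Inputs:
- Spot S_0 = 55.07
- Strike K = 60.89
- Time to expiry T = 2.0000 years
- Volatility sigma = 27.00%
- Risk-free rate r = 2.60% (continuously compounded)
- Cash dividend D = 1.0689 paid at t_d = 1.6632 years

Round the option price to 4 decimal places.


PV(D) = D * exp(-r * t_d) = 1.0689 * 0.95767845 = 1.02366250
S_0' = S_0 - PV(D) = 55.0700 - 1.02366250 = 54.04633750
d1 = (ln(S_0'/K) + (r + sigma^2/2)*T) / (sigma*sqrt(T)) = 0.01485664
d2 = d1 - sigma*sqrt(T) = -0.36698103
exp(-rT) = 0.94932887
N(-d1) = 0.49407328; N(-d2) = 0.64318341
P = K * exp(-rT) * N(-d2) - S_0' * N(-d1) = 60.8900 * 0.94932887 * 0.64318341 - 54.04633750 * 0.49407328 = 10.4761

Answer: Price = 10.4761


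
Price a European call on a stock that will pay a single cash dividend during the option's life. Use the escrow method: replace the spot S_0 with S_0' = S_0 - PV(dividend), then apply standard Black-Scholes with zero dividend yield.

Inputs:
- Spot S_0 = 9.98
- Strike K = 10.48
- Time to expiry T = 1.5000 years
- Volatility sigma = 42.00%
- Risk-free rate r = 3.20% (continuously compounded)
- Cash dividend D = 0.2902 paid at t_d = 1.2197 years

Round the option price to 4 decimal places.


Answer: Price = 1.8574

Derivation:
PV(D) = D * exp(-r * t_d) = 0.2902 * 0.96172147 = 0.27909157
S_0' = S_0 - PV(D) = 9.9800 - 0.27909157 = 9.70090843
d1 = (ln(S_0'/K) + (r + sigma^2/2)*T) / (sigma*sqrt(T)) = 0.20033493
d2 = d1 - sigma*sqrt(T) = -0.31405792
exp(-rT) = 0.95313379
N(d1) = 0.57939068; N(d2) = 0.37673853
C = S_0' * N(d1) - K * exp(-rT) * N(d2) = 9.70090843 * 0.57939068 - 10.4800 * 0.95313379 * 0.37673853 = 1.8574


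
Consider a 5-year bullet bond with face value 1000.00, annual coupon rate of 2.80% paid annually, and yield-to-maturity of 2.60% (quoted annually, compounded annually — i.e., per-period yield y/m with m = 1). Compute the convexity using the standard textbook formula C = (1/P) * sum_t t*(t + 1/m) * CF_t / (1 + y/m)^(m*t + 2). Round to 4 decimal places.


Answer: Convexity = 26.5016

Derivation:
Coupon per period c = face * coupon_rate / m = 28.000000
Periods per year m = 1; per-period yield y/m = 0.026000
Number of cashflows N = 5
Cashflows (t years, CF_t, discount factor 1/(1+y/m)^(m*t), PV):
  t = 1.0000: CF_t = 28.000000, DF = 0.974659, PV = 27.290448
  t = 2.0000: CF_t = 28.000000, DF = 0.949960, PV = 26.598878
  t = 3.0000: CF_t = 28.000000, DF = 0.925887, PV = 25.924832
  t = 4.0000: CF_t = 28.000000, DF = 0.902424, PV = 25.267867
  t = 5.0000: CF_t = 1028.000000, DF = 0.879555, PV = 904.182945
Price P = sum_t PV_t = 1009.264970
Convexity numerator sum_t t*(t + 1/m) * CF_t / (1+y/m)^(m*t + 2):
  t = 1.0000: term = 51.849664
  t = 2.0000: term = 151.607204
  t = 3.0000: term = 295.530612
  t = 4.0000: term = 480.069221
  t = 5.0000: term = 25768.126506
Convexity = (1/P) * sum = 26747.183207 / 1009.264970 = 26.501646


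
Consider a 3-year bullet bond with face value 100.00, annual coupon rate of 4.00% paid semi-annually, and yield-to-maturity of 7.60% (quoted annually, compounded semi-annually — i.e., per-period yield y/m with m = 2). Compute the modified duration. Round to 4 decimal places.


Answer: Modified duration = 2.7437

Derivation:
Coupon per period c = face * coupon_rate / m = 2.000000
Periods per year m = 2; per-period yield y/m = 0.038000
Number of cashflows N = 6
Cashflows (t years, CF_t, discount factor 1/(1+y/m)^(m*t), PV):
  t = 0.5000: CF_t = 2.000000, DF = 0.963391, PV = 1.926782
  t = 1.0000: CF_t = 2.000000, DF = 0.928122, PV = 1.856245
  t = 1.5000: CF_t = 2.000000, DF = 0.894145, PV = 1.788290
  t = 2.0000: CF_t = 2.000000, DF = 0.861411, PV = 1.722823
  t = 2.5000: CF_t = 2.000000, DF = 0.829876, PV = 1.659752
  t = 3.0000: CF_t = 102.000000, DF = 0.799495, PV = 81.548514
Price P = sum_t PV_t = 90.502406
First compute Macaulay numerator sum_t t * PV_t:
  t * PV_t at t = 0.5000: 0.963391
  t * PV_t at t = 1.0000: 1.856245
  t * PV_t at t = 1.5000: 2.682435
  t * PV_t at t = 2.0000: 3.445645
  t * PV_t at t = 2.5000: 4.149380
  t * PV_t at t = 3.0000: 244.645541
Macaulay duration D = 257.742638 / 90.502406 = 2.847909
Modified duration = D / (1 + y/m) = 2.847909 / (1 + 0.038000) = 2.743651


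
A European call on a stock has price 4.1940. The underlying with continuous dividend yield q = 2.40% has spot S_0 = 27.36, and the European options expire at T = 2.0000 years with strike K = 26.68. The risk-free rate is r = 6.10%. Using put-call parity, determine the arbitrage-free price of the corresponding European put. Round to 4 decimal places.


Put-call parity: C - P = S_0 * exp(-qT) - K * exp(-rT).
S_0 * exp(-qT) = 27.3600 * 0.95313379 = 26.07774041
K * exp(-rT) = 26.6800 * 0.88514837 = 23.61575847
P = C - S*exp(-qT) + K*exp(-rT)
P = 4.1940 - 26.07774041 + 23.61575847 = 1.7320

Answer: Put price = 1.7320


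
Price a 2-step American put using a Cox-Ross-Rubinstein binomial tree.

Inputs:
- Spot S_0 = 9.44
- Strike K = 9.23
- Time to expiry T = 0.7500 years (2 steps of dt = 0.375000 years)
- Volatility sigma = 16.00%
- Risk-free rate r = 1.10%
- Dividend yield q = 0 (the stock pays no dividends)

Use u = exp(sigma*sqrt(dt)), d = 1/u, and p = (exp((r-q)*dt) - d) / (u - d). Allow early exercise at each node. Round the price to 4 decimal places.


Answer: Price = V(0,0) = 0.3694

Derivation:
dt = T/N = 0.375000
u = exp(sigma*sqrt(dt)) = 1.102940; d = 1/u = 0.906667
p = (exp((r-q)*dt) - d) / (u - d) = 0.496585
Discount per step: exp(-r*dt) = 0.995883
Stock lattice S(k, i) with i counting down-moves:
  k=0: S(0,0) = 9.4400
  k=1: S(1,0) = 10.4118; S(1,1) = 8.5589
  k=2: S(2,0) = 11.4835; S(2,1) = 9.4400; S(2,2) = 7.7601
Terminal payoffs V(N, i) = max(K - S_T, 0):
  V(2,0) = 0.000000; V(2,1) = 0.000000; V(2,2) = 1.469888
Backward induction: V(k, i) = exp(-r*dt) * [p * V(k+1, i) + (1-p) * V(k+1, i+1)]; then take max(V_cont, immediate exercise) for American.
  V(1,0) = exp(-r*dt) * [p*0.000000 + (1-p)*0.000000] = 0.000000; exercise = 0.000000; V(1,0) = max -> 0.000000
  V(1,1) = exp(-r*dt) * [p*0.000000 + (1-p)*1.469888] = 0.736918; exercise = 0.671060; V(1,1) = max -> 0.736918
  V(0,0) = exp(-r*dt) * [p*0.000000 + (1-p)*0.736918] = 0.369449; exercise = 0.000000; V(0,0) = max -> 0.369449


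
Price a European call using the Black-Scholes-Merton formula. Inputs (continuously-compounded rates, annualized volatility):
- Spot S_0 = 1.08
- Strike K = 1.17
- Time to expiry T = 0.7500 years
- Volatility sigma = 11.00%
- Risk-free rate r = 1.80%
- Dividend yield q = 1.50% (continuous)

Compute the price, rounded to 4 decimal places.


Answer: Price = 0.0123

Derivation:
d1 = (ln(S/K) + (r - q + 0.5*sigma^2) * T) / (sigma * sqrt(T)) = -0.76898025
d2 = d1 - sigma * sqrt(T) = -0.86424305
exp(-rT) = 0.98659072; exp(-qT) = 0.98881304
C = S_0 * exp(-qT) * N(d1) - K * exp(-rT) * N(d2)
N(d1) = 0.22095252; N(d2) = 0.19372719
C = 1.0800 * 0.98881304 * 0.22095252 - 1.1700 * 0.98659072 * 0.19372719 = 0.0123


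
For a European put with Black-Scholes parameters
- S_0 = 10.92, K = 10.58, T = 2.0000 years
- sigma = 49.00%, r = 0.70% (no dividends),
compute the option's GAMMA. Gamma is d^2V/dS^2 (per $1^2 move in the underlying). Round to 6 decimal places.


Answer: Gamma = 0.048424

Derivation:
d1 = 0.4123306228; d2 = -0.2806340228
phi(d1) = 0.3664303545; exp(-qT) = 1.0000000000; exp(-rT) = 0.9860975443
Gamma = exp(-qT) * phi(d1) / (S * sigma * sqrt(T)) = 1.0000000000 * 0.3664303545 / (10.9200 * 0.4900 * 1.4142135624) = 0.048424


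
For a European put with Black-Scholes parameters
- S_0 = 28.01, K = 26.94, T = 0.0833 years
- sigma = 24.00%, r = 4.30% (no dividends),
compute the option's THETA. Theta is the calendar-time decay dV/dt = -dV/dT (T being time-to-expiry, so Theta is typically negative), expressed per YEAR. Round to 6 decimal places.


d1 = 0.6486436030; d2 = 0.5793754285
phi(d1) = 0.3232569390; exp(-qT) = 1.0000000000; exp(-rT) = 0.9964245074
Theta = -S*exp(-qT)*phi(d1)*sigma/(2*sqrt(T)) + r*K*exp(-rT)*N(-d2) - q*S*exp(-qT)*N(-d1)
N(-d1) = 0.2582843826; N(-d2) = 0.2811679400; sqrt(T) = 0.2886173938
Term 1 = -28.0100 * 1.0000000000 * 0.3232569390 * 0.2400 / (2 * 0.2886173938) = -3.7646075625
Term 2 = 0.0430 * 26.9400 * 0.9964245074 * 0.2811679400 = 0.3245459893
Term 3 = 0 (no dividend yield, q = 0)
Theta = -3.7646075625 + (0.3245459893) + (0.0000000000) = -3.440062

Answer: Theta = -3.440062


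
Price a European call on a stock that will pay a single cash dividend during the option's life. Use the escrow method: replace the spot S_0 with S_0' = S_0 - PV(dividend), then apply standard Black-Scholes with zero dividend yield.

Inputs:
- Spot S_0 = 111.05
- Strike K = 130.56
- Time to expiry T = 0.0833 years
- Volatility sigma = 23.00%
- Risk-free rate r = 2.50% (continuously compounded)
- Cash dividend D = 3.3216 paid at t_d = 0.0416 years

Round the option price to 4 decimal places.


Answer: Price = 0.0048

Derivation:
PV(D) = D * exp(-r * t_d) = 3.3216 * 0.99896054 = 3.31814733
S_0' = S_0 - PV(D) = 111.0500 - 3.31814733 = 107.73185267
d1 = (ln(S_0'/K) + (r + sigma^2/2)*T) / (sigma*sqrt(T)) = -2.83061388
d2 = d1 - sigma*sqrt(T) = -2.89699588
exp(-rT) = 0.99791967
N(d1) = 0.00232294; N(d2) = 0.00188377
C = S_0' * N(d1) - K * exp(-rT) * N(d2) = 107.73185267 * 0.00232294 - 130.5600 * 0.99791967 * 0.00188377 = 0.0048


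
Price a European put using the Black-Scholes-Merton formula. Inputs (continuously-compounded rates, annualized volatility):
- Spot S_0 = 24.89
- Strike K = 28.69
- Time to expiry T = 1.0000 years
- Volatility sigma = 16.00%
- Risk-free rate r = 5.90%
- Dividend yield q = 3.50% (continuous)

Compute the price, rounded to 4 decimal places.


d1 = (ln(S/K) + (r - q + 0.5*sigma^2) * T) / (sigma * sqrt(T)) = -0.65801571
d2 = d1 - sigma * sqrt(T) = -0.81801571
exp(-rT) = 0.94270677; exp(-qT) = 0.96560542
P = K * exp(-rT) * N(-d2) - S_0 * exp(-qT) * N(-d1)
N(-d1) = 0.74473598; N(-d2) = 0.79332589
P = 28.6900 * 0.94270677 * 0.79332589 - 24.8900 * 0.96560542 * 0.74473598 = 3.5576

Answer: Price = 3.5576
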